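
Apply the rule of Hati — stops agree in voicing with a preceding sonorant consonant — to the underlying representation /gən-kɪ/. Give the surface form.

/k/ is a voiceless velar stop. The preceding trigger /n/ is voiced, so /k/ must become voiced as well.
The voiced velar stop is [g], so /k/ → [g].

[gəngɪ]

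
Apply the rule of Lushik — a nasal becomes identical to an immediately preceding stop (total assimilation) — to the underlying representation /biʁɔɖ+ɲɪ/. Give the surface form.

[biʁɔɖɖɪ]

/ɲ/ is the segment targeted by the rule; it sits immediately after /ɖ/, so it assimilates completely and surfaces as [ɖ].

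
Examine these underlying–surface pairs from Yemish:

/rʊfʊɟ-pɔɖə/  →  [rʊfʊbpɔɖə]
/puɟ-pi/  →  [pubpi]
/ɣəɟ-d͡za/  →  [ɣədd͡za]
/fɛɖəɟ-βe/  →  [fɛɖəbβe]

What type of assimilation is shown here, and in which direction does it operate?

Comparing underlying and surface forms, /ɟ/ → [b] is the alternation; the neighbouring /p/ is constant.
/ɟ/ is palatal while /p/ is bilabial; the output [b] is bilabial, matching the trigger — so the feature that spreads is place.
Manner and voice are unchanged, so the assimilation is partial, not total.
The other alternating forms pattern the same way: /ɟ/ → [d] before /d͡z/ (palatal → alveolar, matching alveolar); /ɟ/ → [b] before /β/ (palatal → bilabial, matching bilabial) — only place changes, and always toward the following segment.
Since the segment that changes precedes the conditioning segment, the assimilation is regressive.

regressive place assimilation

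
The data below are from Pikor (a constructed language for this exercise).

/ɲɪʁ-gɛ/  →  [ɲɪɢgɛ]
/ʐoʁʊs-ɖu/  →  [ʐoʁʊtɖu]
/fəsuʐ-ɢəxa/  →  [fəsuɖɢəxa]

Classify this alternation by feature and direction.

regressive manner assimilation

The segment that alternates is /ʁ/, which surfaces as [ɢ] when adjacent to /g/.
/ʁ/ is a fricative while /g/ is a stop; the output [ɢ] is a stop, matching the trigger — so the feature that spreads is manner.
Place and voice are unchanged, so the assimilation is partial, not total.
The same holds elsewhere in the data: /s/ → [t] before /ɖ/ (fricative → stop, matching a stop); /ʐ/ → [ɖ] before /ɢ/ (fricative → stop, matching a stop) — only manner changes, and always toward the following segment.
Since the segment that changes precedes the conditioning segment, the assimilation is regressive.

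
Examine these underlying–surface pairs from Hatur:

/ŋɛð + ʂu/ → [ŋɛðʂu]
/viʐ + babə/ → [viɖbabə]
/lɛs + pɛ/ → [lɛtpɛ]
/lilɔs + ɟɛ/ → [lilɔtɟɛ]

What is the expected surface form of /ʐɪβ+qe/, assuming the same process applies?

[ʐɪbqe]

The data show regressive manner assimilation: /ʐ/ → [ɖ] before /b/; /s/ → [t] before /p/; /s/ → [t] before /ɟ/. In each pair only manner changes, matching the following consonant, while place and voice stay constant.
No alternation appears in [ŋɛðʂu]: there the adjacent consonants already agree in manner (/ð/ and /ʂ/ are both fricatives), so this form is consistent with the same rule.
/β/ is a voiced bilabial fricative. The following trigger /q/ is a stop, so /β/ must become a stop as well.
Changing only its manner to stop gives [b] — the voiced bilabial stop.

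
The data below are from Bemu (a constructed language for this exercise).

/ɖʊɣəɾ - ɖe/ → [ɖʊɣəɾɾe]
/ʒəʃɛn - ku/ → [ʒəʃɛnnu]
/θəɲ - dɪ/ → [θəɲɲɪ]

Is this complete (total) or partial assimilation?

total assimilation

The segment that alternates is /ɖ/, which surfaces as [ɾ] when adjacent to /ɾ/.
The output [ɾ] is identical to the trigger /ɾ/ — every feature (place, manner, voicing) has been copied — so this is total assimilation.
The remaining alternations confirm this: /k/ → [n] after /n/; /d/ → [ɲ] after /ɲ/ — in each case the output is a copy of the preceding consonant.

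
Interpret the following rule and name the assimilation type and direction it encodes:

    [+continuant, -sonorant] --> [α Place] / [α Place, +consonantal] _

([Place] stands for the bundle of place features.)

progressive place assimilation

The shared variable α links the value of the place features (abbreviated [Place]) on the target to the same value on the neighbouring segment, so place is the feature that assimilates.
The conditioning segment sits to the left of the focus bar, meaning the trigger precedes the segment that changes — progressive assimilation.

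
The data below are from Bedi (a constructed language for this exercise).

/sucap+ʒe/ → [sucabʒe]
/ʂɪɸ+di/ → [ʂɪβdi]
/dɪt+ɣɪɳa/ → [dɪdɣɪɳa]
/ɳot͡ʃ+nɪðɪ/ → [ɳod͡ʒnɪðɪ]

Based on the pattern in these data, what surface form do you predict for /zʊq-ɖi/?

[zʊɢɖi]

The data show regressive voicing assimilation: /p/ → [b] before /ʒ/; /ɸ/ → [β] before /d/; /t/ → [d] before /ɣ/; /t͡ʃ/ → [d͡ʒ] before /n/. In each pair only voicing changes, matching the following consonant, while place and manner stay constant.
/q/ is a voiceless uvular stop. The following trigger /ɖ/ is voiced, so /q/ must become voiced as well.
The voiced uvular stop is [ɢ], so /q/ → [ɢ].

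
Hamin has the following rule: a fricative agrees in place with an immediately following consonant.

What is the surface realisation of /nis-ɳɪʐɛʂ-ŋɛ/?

/s/ is a voiceless alveolar fricative. The following trigger /ɳ/ is retroflex, so /s/ must become retroflex as well.
Changing only its place to retroflex gives [ʂ] — the voiceless retroflex fricative.
At the second juncture, /ʂ/ likewise becomes [x] adjacent to /ŋ/.

[niʂɳɪʐɛxŋɛ]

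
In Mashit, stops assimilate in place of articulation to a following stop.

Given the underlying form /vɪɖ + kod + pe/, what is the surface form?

/ɖ/ is a voiced retroflex stop. The following trigger /k/ is velar, so /ɖ/ must become velar as well.
Changing only its place to velar gives [g] — the voiced velar stop.
At the second juncture, /d/ likewise becomes [b] adjacent to /p/.

[vɪgkobpe]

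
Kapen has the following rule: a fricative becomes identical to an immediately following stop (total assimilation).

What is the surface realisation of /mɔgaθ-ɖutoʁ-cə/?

[mɔgaɖɖutoccə]

/θ/ is the segment targeted by the rule; it sits immediately before /ɖ/, so it assimilates completely and surfaces as [ɖ].
At the second juncture, /ʁ/ likewise becomes [c] adjacent to /c/.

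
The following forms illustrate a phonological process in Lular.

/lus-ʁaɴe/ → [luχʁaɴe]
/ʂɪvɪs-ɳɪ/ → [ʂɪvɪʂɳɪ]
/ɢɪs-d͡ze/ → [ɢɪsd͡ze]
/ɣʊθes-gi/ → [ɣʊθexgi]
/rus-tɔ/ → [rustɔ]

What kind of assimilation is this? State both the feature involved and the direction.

regressive place assimilation

The segment that alternates is /s/, which surfaces as [χ] when adjacent to /ʁ/.
/s/ is alveolar while /ʁ/ is uvular; the output [χ] is uvular, matching the trigger — so the feature that spreads is place.
Manner and voice are unchanged, so the assimilation is partial, not total.
The same holds elsewhere in the data: /s/ → [ʂ] before /ɳ/ (alveolar → retroflex, matching retroflex); /s/ → [x] before /g/ (alveolar → velar, matching velar) — only place changes, and always toward the following segment.
No alternation appears in [ɢɪsd͡ze], [rustɔ]: there the adjacent consonants already agree in place (/s/ and /d͡z/ are both alveolar; /s/ and /t/ are both alveolar), so these forms are consistent with the same rule.
Since the segment that changes precedes the conditioning segment, the assimilation is regressive.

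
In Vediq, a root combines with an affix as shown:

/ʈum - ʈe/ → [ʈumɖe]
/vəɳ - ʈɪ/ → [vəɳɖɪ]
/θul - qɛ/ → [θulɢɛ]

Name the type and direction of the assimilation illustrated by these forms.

progressive voicing assimilation

The segment that alternates is /ʈ/, which surfaces as [ɖ] when adjacent to /m/.
/ʈ/ is voiceless while /m/ is voiced; the output [ɖ] is voiced, matching the trigger — so the feature that spreads is voicing.
Place and manner are unchanged, so the assimilation is partial, not total.
The same holds elsewhere in the data: /ʈ/ → [ɖ] after /ɳ/ (voiceless → voiced, matching voiced); /q/ → [ɢ] after /l/ (voiceless → voiced, matching voiced) — only voicing changes, and always toward the preceding segment.
The trigger is the preceding segment, so the direction is progressive (perseverative).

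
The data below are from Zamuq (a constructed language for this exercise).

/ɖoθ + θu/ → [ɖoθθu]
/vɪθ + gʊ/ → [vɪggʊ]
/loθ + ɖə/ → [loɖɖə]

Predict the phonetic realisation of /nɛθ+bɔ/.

[nɛbbɔ]

The data show regressive total assimilation (/θ/ → [g] before /g/; /θ/ → [ɖ] before /ɖ/): in every case the target segment becomes identical to its following neighbour, copying more than a single feature.
In [ɖoθθu] the two consonants at the boundary are already identical (/θ/ + /θ/), so the rule applies vacuously and nothing changes.
/θ/ is the segment targeted by the rule; it sits immediately before /b/, so it assimilates completely and surfaces as [b].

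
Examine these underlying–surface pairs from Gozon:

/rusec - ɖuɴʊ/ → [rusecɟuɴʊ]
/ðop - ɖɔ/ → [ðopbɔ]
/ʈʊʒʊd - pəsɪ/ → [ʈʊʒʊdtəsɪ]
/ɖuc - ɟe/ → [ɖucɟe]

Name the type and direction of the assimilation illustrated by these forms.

The segment that alternates is /ɖ/, which surfaces as [ɟ] when adjacent to /c/.
/ɖ/ is retroflex while /c/ is palatal; the output [ɟ] is palatal, matching the trigger — so the feature that spreads is place.
Manner and voice are unchanged, so the assimilation is partial, not total.
The other alternating forms pattern the same way: /ɖ/ → [b] after /p/ (retroflex → bilabial, matching bilabial); /p/ → [t] after /d/ (bilabial → alveolar, matching alveolar) — only place changes, and always toward the preceding segment.
Nothing changes in [ɖucɟe]: there the adjacent consonants already agree in place (/ɟ/ and /c/ are both palatal), so this form is consistent with the same rule.
The trigger is the preceding segment, so the direction is progressive (perseverative).

progressive place assimilation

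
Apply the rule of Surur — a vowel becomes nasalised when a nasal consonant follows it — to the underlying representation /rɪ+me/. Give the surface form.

[rɪ̃me]

The vowel /ɪ/ is adjacent to the following nasal /m/, so it acquires [+nasal] and surfaces as [ɪ̃].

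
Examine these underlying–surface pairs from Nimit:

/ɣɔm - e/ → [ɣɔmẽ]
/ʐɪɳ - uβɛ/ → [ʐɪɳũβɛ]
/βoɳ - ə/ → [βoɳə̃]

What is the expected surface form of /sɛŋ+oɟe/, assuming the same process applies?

[sɛŋõɟe]

The data show progressive nasality assimilation (vowel nasalisation): /e/ → [ẽ] after /m/; /u/ → [ũ] after /ɳ/; /ə/ → [ə̃] after /ɳ/ — a vowel is nasalised by an immediately preceding nasal consonant.
/o/ sits next to the nasal /ŋ/ and is therefore nasalised to [õ].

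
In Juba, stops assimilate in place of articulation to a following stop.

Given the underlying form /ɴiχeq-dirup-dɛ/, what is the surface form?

The rule targets /q/ (voiceless uvular stop), which sits before the trigger /d/ (alveolar).
A voiceless alveolar stop is [t], so the surface segment is [t].
The same rule applies at the second boundary: /p/ → [t] next to /d/.

[ɴiχetdirutdɛ]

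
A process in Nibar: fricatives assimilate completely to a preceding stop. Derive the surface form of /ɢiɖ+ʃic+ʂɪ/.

/ʃ/ is the segment targeted by the rule; it sits immediately after /ɖ/, so it assimilates completely and surfaces as [ɖ].
The same rule applies at the second boundary: /ʂ/ → [c] next to /c/.

[ɢiɖɖiccɪ]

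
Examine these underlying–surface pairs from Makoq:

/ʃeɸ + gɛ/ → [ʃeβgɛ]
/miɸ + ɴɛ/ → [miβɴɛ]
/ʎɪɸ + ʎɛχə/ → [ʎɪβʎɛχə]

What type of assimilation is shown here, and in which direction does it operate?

regressive voicing assimilation

Comparing underlying and surface forms, /ɸ/ → [β] is the alternation; the neighbouring /g/ is constant.
The change voiceless → voiced matches the voicing of the following /g/, identifying this as voicing assimilation.
Place and manner are unchanged, so the assimilation is partial, not total.
Checking the remaining alternations: /ɸ/ → [β] before /ɴ/ (voiceless → voiced, matching voiced); /ɸ/ → [β] before /ʎ/ (voiceless → voiced, matching voiced) — only voicing changes, and always toward the following segment.
Since the segment that changes precedes the conditioning segment, the assimilation is regressive.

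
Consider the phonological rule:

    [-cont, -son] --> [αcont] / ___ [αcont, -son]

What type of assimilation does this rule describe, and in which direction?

regressive manner assimilation

The shared variable α links the value of [cont] on the target to that of the neighbouring obstruent. [cont] distinguishes stops from fricatives — a manner-of-articulation feature — so this is manner assimilation.
Since the environment is written after the underscore, the trigger follows the target; the direction is regressive.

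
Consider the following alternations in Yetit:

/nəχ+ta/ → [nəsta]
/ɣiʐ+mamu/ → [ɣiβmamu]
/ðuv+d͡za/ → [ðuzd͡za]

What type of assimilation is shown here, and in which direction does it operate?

Underlying /χ/ is realised as [s] next to /t/; /t/ itself does not change.
/χ/ is uvular while /t/ is alveolar; the output [s] is alveolar, matching the trigger — so the feature that spreads is place.
Manner and voice are unchanged, so the assimilation is partial, not total.
The other alternating forms pattern the same way: /ʐ/ → [β] before /m/ (retroflex → bilabial, matching bilabial); /v/ → [z] before /d͡z/ (labiodental → alveolar, matching alveolar) — only place changes, and always toward the following segment.
Since the segment that changes precedes the conditioning segment, the assimilation is regressive.

regressive place assimilation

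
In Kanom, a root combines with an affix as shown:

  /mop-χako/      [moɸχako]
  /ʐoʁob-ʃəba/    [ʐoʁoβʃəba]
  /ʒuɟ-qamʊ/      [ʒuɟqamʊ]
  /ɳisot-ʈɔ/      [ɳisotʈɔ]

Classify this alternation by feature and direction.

Comparing underlying and surface forms, /p/ → [ɸ] is the alternation; the neighbouring /χ/ is constant.
The change stop → fricative matches the manner of the following /χ/, identifying this as manner assimilation.
Place and voice are unchanged, so the assimilation is partial, not total.
The same holds elsewhere in the data: /b/ → [β] before /ʃ/ (stop → fricative, matching a fricative) — only manner changes, and always toward the following segment.
No alternation appears in [ʒuɟqamʊ], [ɳisotʈɔ]: there the adjacent consonants already agree in manner (/ɟ/ and /q/ are both stops; /t/ and /ʈ/ are both stops), so these forms are consistent with the same rule.
The trigger is the following segment, so the direction is regressive (anticipatory).

regressive manner assimilation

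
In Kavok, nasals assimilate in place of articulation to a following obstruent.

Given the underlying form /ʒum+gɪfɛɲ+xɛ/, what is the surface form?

[ʒuŋgɪfɛŋxɛ]

The rule targets /m/ (voiced bilabial nasal), which sits before the trigger /g/ (velar).
A voiced velar nasal is [ŋ], so the surface segment is [ŋ].
The same rule applies at the second boundary: /ɲ/ → [ŋ] next to /x/.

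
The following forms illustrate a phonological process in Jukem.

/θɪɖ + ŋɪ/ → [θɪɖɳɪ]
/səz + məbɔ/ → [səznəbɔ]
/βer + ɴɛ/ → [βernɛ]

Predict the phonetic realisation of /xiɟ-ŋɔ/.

[xiɟɲɔ]

The data show progressive place assimilation: /ŋ/ → [ɳ] after /ɖ/; /m/ → [n] after /z/; /ɴ/ → [n] after /r/. In each pair only place changes, matching the preceding consonant, while manner and voice stay constant.
The rule targets /ŋ/ (voiced velar nasal), which sits after the trigger /ɟ/ (palatal).
The voiced palatal nasal is [ɲ], so /ŋ/ → [ɲ].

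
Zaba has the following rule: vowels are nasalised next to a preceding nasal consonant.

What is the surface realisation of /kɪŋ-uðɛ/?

/u/ sits next to the nasal /ŋ/ and is therefore nasalised to [ũ].

[kɪŋũðɛ]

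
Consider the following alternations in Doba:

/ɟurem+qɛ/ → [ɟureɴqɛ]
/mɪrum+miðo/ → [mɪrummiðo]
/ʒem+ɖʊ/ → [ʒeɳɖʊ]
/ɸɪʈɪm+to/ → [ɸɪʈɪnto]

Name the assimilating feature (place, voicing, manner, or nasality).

Underlying /m/ is realised as [ɴ] next to /q/; /q/ itself does not change.
/m/ is bilabial while /q/ is uvular; the output [ɴ] is uvular, matching the trigger — so the feature that spreads is place.
Checking the remaining alternations: /m/ → [ɳ] before /ɖ/ (bilabial → retroflex, matching retroflex); /m/ → [n] before /t/ (bilabial → alveolar, matching alveolar) — only place changes, and always toward the following segment.
Nothing changes in [mɪrummiðo]: there the adjacent consonants already agree in place (/m/ and /m/ are both bilabial), so this form is consistent with the same rule.

place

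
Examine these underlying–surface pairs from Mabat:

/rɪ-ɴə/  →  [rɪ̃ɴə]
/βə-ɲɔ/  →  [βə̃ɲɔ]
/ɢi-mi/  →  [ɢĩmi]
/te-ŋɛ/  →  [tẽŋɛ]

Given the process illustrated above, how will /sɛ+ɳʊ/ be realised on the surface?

The data show regressive nasality assimilation (vowel nasalisation): /ɪ/ → [ɪ̃] before /ɴ/; /ə/ → [ə̃] before /ɲ/; /i/ → [ĩ] before /m/; /e/ → [ẽ] before /ŋ/ — a vowel is nasalised by an immediately following nasal consonant.
/ɛ/ sits next to the nasal /ɳ/ and is therefore nasalised to [ɛ̃].

[sɛ̃ɳʊ]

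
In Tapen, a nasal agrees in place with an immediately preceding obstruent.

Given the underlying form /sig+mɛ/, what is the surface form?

/m/ is a voiced bilabial nasal. The preceding trigger /g/ is velar, so /m/ must become velar as well.
A voiced velar nasal is [ŋ], so the surface segment is [ŋ].

[sigŋɛ]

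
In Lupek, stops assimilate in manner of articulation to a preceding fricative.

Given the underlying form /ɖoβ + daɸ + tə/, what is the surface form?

The rule targets /d/ (voiced alveolar stop), which sits after the trigger /β/ (fricative).
The voiced alveolar fricative is [z], so /d/ → [z].
At the second juncture, /t/ likewise becomes [s] adjacent to /ɸ/.

[ɖoβzaɸsə]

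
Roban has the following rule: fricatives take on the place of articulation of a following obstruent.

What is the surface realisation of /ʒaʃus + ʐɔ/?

The rule targets /s/ (voiceless alveolar fricative), which sits before the trigger /ʐ/ (retroflex).
The voiceless retroflex fricative is [ʂ], so /s/ → [ʂ].

[ʒaʃuʂʐɔ]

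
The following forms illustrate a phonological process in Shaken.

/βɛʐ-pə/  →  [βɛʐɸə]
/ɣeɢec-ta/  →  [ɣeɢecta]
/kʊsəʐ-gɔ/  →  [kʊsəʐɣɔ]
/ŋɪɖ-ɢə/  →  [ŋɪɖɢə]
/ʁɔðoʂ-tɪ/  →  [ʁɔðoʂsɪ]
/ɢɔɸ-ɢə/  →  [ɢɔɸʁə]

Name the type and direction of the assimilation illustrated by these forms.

progressive manner assimilation

Underlying /p/ is realised as [ɸ] next to /ʐ/; /ʐ/ itself does not change.
The change stop → fricative matches the manner of the preceding /ʐ/, identifying this as manner assimilation.
Place and voice are unchanged, so the assimilation is partial, not total.
Checking the remaining alternations: /g/ → [ɣ] after /ʐ/ (stop → fricative, matching a fricative); /t/ → [s] after /ʂ/ (stop → fricative, matching a fricative); /ɢ/ → [ʁ] after /ɸ/ (stop → fricative, matching a fricative) — only manner changes, and always toward the preceding segment.
Nothing changes in [ɣeɢecta], [ŋɪɖɢə]: there the adjacent consonants already agree in manner (/t/ and /c/ are both stops; /ɢ/ and /ɖ/ are both stops), so these forms are consistent with the same rule.
Since the segment that changes follows the conditioning segment, the assimilation is progressive.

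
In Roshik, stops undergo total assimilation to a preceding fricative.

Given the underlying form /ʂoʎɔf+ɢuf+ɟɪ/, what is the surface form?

[ʂoʎɔffuffɪ]

/ɢ/ is the segment targeted by the rule; it sits immediately after /f/, so it assimilates completely and surfaces as [f].
The same rule applies at the second boundary: /ɟ/ → [f] next to /f/.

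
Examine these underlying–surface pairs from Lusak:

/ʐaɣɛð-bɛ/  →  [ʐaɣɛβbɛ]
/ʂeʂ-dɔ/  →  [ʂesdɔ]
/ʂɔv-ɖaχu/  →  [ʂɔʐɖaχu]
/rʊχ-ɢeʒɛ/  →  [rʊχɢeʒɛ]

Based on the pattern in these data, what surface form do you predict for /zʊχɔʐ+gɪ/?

[zʊχɔɣgɪ]

The data show regressive place assimilation: /ð/ → [β] before /b/; /ʂ/ → [s] before /d/; /v/ → [ʐ] before /ɖ/. In each pair only place changes, matching the following consonant, while manner and voice stay constant.
Nothing changes in [rʊχɢeʒɛ]: there the adjacent consonants already agree in place (/χ/ and /ɢ/ are both uvular), so this form is consistent with the same rule.
The rule targets /ʐ/ (voiced retroflex fricative), which sits before the trigger /g/ (velar).
A voiced velar fricative is [ɣ], so the surface segment is [ɣ].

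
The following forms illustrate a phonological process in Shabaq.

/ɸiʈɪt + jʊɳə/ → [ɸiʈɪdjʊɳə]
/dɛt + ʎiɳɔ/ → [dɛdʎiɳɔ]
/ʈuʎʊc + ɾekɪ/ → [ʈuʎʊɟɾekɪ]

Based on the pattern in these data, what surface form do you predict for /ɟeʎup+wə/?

The data show regressive voicing assimilation: /t/ → [d] before /j/; /t/ → [d] before /ʎ/; /c/ → [ɟ] before /ɾ/. In each pair only voicing changes, matching the following consonant, while place and manner stay constant.
/p/ is a voiceless bilabial stop. The following trigger /w/ is voiced, so /p/ must become voiced as well.
The voiced bilabial stop is [b], so /p/ → [b].

[ɟeʎubwə]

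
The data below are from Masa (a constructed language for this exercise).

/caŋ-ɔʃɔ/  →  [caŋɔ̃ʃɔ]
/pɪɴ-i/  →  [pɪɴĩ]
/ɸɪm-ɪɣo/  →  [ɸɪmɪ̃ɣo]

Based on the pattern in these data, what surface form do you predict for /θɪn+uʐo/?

The data show progressive nasality assimilation (vowel nasalisation): /ɔ/ → [ɔ̃] after /ŋ/; /i/ → [ĩ] after /ɴ/; /ɪ/ → [ɪ̃] after /m/ — a vowel is nasalised by an immediately preceding nasal consonant.
The vowel /u/ is adjacent to the preceding nasal /n/, so it acquires [+nasal] and surfaces as [ũ].

[θɪnũʐo]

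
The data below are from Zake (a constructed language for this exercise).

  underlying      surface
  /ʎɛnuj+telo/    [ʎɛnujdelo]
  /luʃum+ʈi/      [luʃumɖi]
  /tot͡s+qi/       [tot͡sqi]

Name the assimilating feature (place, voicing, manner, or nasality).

voicing

Underlying /t/ is realised as [d] next to /j/; /j/ itself does not change.
/t/ is voiceless while /j/ is voiced; the output [d] is voiced, matching the trigger — so the feature that spreads is voicing.
The same holds elsewhere in the data: /ʈ/ → [ɖ] after /m/ (voiceless → voiced, matching voiced) — only voicing changes, and always toward the preceding segment.
No alternation appears in [tot͡sqi]: there the adjacent consonants already agree in voicing (/q/ and /t͡s/ are both voiceless), so this form is consistent with the same rule.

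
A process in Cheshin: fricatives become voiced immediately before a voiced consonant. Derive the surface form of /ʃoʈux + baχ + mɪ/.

[ʃoʈuɣbaʁmɪ]

The rule targets /x/ (voiceless velar fricative), which sits before the trigger /b/ (voiced).
A voiced velar fricative is [ɣ], so the surface segment is [ɣ].
At the second juncture, /χ/ likewise becomes [ʁ] adjacent to /m/.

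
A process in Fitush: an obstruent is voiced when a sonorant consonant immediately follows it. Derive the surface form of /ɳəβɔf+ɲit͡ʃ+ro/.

[ɳəβɔvɲid͡ʒro]

/f/ is a voiceless labiodental fricative. The following trigger /ɲ/ is voiced, so /f/ must become voiced as well.
A voiced labiodental fricative is [v], so the surface segment is [v].
At the second juncture, /t͡ʃ/ likewise becomes [d͡ʒ] adjacent to /r/.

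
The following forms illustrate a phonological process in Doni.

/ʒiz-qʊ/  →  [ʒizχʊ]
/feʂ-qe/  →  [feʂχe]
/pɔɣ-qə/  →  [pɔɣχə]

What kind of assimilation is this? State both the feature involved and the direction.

Comparing underlying and surface forms, /q/ → [χ] is the alternation; the neighbouring /z/ is constant.
/q/ is a stop while /z/ is a fricative; the output [χ] is a fricative, matching the trigger — so the feature that spreads is manner.
Place and voice are unchanged, so the assimilation is partial, not total.
Checking the remaining alternations: /q/ → [χ] after /ʂ/ (stop → fricative, matching a fricative); /q/ → [χ] after /ɣ/ (stop → fricative, matching a fricative) — only manner changes, and always toward the preceding segment.
Since the segment that changes follows the conditioning segment, the assimilation is progressive.

progressive manner assimilation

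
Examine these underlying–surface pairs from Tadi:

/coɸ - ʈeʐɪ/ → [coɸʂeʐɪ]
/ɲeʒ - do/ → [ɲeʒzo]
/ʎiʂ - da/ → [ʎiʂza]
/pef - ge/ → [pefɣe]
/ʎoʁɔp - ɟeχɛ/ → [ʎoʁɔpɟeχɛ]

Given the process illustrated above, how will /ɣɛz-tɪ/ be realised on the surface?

The data show progressive manner assimilation: /ʈ/ → [ʂ] after /ɸ/; /d/ → [z] after /ʒ/; /d/ → [z] after /ʂ/; /g/ → [ɣ] after /f/. In each pair only manner changes, matching the preceding consonant, while place and voice stay constant.
No alternation appears in [ʎoʁɔpɟeχɛ]: there the adjacent consonants already agree in manner (/ɟ/ and /p/ are both stops), so this form is consistent with the same rule.
The rule targets /t/ (voiceless alveolar stop), which sits after the trigger /z/ (fricative).
Changing only its manner to fricative gives [s] — the voiceless alveolar fricative.

[ɣɛzsɪ]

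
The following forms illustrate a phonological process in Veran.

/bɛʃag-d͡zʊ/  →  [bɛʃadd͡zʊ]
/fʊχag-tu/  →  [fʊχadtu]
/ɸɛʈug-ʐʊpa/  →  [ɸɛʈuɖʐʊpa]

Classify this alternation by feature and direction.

Comparing underlying and surface forms, /g/ → [d] is the alternation; the neighbouring /d͡z/ is constant.
/g/ is velar while /d͡z/ is alveolar; the output [d] is alveolar, matching the trigger — so the feature that spreads is place.
Manner and voice are unchanged, so the assimilation is partial, not total.
The other alternating forms pattern the same way: /g/ → [d] before /t/ (velar → alveolar, matching alveolar); /g/ → [ɖ] before /ʐ/ (velar → retroflex, matching retroflex) — only place changes, and always toward the following segment.
The trigger is the following segment, so the direction is regressive (anticipatory).

regressive place assimilation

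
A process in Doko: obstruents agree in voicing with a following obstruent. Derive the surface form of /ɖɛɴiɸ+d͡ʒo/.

The rule targets /ɸ/ (voiceless bilabial fricative), which sits before the trigger /d͡ʒ/ (voiced).
Changing only its voicing to voiced gives [β] — the voiced bilabial fricative.

[ɖɛɴiβd͡ʒo]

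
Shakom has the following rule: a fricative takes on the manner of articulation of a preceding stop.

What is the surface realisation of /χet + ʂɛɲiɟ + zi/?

[χetʈɛɲiɟdi]

/ʂ/ is a voiceless retroflex fricative. The preceding trigger /t/ is a stop, so /ʂ/ must become a stop as well.
The voiceless retroflex stop is [ʈ], so /ʂ/ → [ʈ].
The same rule applies at the second boundary: /z/ → [d] next to /ɟ/.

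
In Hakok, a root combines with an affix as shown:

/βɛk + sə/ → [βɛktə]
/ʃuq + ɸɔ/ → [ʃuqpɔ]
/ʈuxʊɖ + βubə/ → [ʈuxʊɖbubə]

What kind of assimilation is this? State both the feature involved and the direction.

progressive manner assimilation

Underlying /s/ is realised as [t] next to /k/; /k/ itself does not change.
The change fricative → stop matches the manner of the preceding /k/, identifying this as manner assimilation.
Place and voice are unchanged, so the assimilation is partial, not total.
The same holds elsewhere in the data: /ɸ/ → [p] after /q/ (fricative → stop, matching a stop); /β/ → [b] after /ɖ/ (fricative → stop, matching a stop) — only manner changes, and always toward the preceding segment.
The trigger is the preceding segment, so the direction is progressive (perseverative).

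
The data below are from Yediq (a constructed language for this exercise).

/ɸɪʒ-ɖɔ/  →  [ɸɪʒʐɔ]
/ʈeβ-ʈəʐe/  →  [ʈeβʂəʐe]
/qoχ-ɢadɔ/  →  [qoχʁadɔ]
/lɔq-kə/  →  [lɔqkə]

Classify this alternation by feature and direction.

Comparing underlying and surface forms, /ɖ/ → [ʐ] is the alternation; the neighbouring /ʒ/ is constant.
The change stop → fricative matches the manner of the preceding /ʒ/, identifying this as manner assimilation.
Place and voice are unchanged, so the assimilation is partial, not total.
Checking the remaining alternations: /ʈ/ → [ʂ] after /β/ (stop → fricative, matching a fricative); /ɢ/ → [ʁ] after /χ/ (stop → fricative, matching a fricative) — only manner changes, and always toward the preceding segment.
No alternation appears in [lɔqkə]: there the adjacent consonants already agree in manner (/k/ and /q/ are both stops), so this form is consistent with the same rule.
Since the segment that changes follows the conditioning segment, the assimilation is progressive.

progressive manner assimilation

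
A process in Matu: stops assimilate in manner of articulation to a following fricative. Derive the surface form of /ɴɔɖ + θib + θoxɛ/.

/ɖ/ is a voiced retroflex stop. The following trigger /θ/ is a fricative, so /ɖ/ must become a fricative as well.
A voiced retroflex fricative is [ʐ], so the surface segment is [ʐ].
At the second juncture, /b/ likewise becomes [β] adjacent to /θ/.

[ɴɔʐθiβθoxɛ]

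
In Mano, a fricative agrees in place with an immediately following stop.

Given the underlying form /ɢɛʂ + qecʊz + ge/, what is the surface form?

[ɢɛχqecʊɣge]

/ʂ/ is a voiceless retroflex fricative. The following trigger /q/ is uvular, so /ʂ/ must become uvular as well.
The voiceless uvular fricative is [χ], so /ʂ/ → [χ].
The same rule applies at the second boundary: /z/ → [ɣ] next to /g/.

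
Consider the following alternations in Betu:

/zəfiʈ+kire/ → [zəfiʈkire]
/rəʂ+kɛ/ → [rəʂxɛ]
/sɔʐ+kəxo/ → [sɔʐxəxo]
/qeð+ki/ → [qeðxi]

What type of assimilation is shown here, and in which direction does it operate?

progressive manner assimilation

The segment that alternates is /k/, which surfaces as [x] when adjacent to /ʂ/.
/k/ is a stop while /ʂ/ is a fricative; the output [x] is a fricative, matching the trigger — so the feature that spreads is manner.
Place and voice are unchanged, so the assimilation is partial, not total.
The same holds elsewhere in the data: /k/ → [x] after /ʐ/ (stop → fricative, matching a fricative); /k/ → [x] after /ð/ (stop → fricative, matching a fricative) — only manner changes, and always toward the preceding segment.
No alternation appears in [zəfiʈkire]: there the adjacent consonants already agree in manner (/k/ and /ʈ/ are both stops), so this form is consistent with the same rule.
Since the segment that changes follows the conditioning segment, the assimilation is progressive.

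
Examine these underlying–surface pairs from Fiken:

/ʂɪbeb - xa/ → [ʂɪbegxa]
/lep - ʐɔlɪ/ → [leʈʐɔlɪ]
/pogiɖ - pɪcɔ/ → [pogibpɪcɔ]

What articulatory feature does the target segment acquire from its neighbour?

The segment that alternates is /b/, which surfaces as [g] when adjacent to /x/.
/b/ is bilabial while /x/ is velar; the output [g] is velar, matching the trigger — so the feature that spreads is place.
The same holds elsewhere in the data: /p/ → [ʈ] before /ʐ/ (bilabial → retroflex, matching retroflex); /ɖ/ → [b] before /p/ (retroflex → bilabial, matching bilabial) — only place changes, and always toward the following segment.

place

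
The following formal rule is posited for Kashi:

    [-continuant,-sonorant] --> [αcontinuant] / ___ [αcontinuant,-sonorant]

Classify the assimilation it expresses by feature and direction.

regressive manner assimilation

The rule copies [continuant] (continuancy) from the environment onto the target stops; since [±continuant] encodes the stop/fricative manner contrast, the assimilating dimension is manner.
The conditioning segment sits to the right of the focus bar, meaning the trigger follows the segment that changes — regressive assimilation.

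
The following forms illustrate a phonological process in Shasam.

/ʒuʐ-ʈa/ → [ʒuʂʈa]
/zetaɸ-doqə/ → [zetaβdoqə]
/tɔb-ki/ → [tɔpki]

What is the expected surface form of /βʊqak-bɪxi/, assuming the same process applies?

[βʊqagbɪxi]

The data show regressive voicing assimilation: /ʐ/ → [ʂ] before /ʈ/; /ɸ/ → [β] before /d/; /b/ → [p] before /k/. In each pair only voicing changes, matching the following consonant, while place and manner stay constant.
The rule targets /k/ (voiceless velar stop), which sits before the trigger /b/ (voiced).
The voiced velar stop is [g], so /k/ → [g].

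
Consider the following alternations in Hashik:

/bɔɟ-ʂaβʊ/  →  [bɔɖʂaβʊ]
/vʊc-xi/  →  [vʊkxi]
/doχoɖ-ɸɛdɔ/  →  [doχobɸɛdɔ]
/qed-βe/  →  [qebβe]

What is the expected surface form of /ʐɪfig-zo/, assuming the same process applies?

The data show regressive place assimilation: /ɟ/ → [ɖ] before /ʂ/; /c/ → [k] before /x/; /ɖ/ → [b] before /ɸ/; /d/ → [b] before /β/. In each pair only place changes, matching the following consonant, while manner and voice stay constant.
The rule targets /g/ (voiced velar stop), which sits before the trigger /z/ (alveolar).
The voiced alveolar stop is [d], so /g/ → [d].

[ʐɪfidzo]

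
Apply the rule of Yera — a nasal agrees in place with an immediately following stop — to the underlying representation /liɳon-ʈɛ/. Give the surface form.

[liɳoɳʈɛ]

/n/ is a voiced alveolar nasal. The following trigger /ʈ/ is retroflex, so /n/ must become retroflex as well.
A voiced retroflex nasal is [ɳ], so the surface segment is [ɳ].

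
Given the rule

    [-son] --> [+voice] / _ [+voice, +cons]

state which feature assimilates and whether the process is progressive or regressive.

regressive voicing assimilation

The structural change is [+voice], and the conditioning segment [+voice, +cons] (a voiced consonant) is itself voiced, so the target comes to share the voicing of its neighbour — voicing assimilation.
The conditioning segment sits to the right of the focus bar, meaning the trigger follows the segment that changes — regressive assimilation.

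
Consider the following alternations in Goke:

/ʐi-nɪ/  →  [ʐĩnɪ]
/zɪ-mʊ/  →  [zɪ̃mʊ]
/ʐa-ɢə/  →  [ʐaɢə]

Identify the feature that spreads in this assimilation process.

nasality

The vowel /i/ surfaces as nasalised [ĩ] next to the following nasal /n/ — it has acquired the [+nasal] feature of its neighbour.
The other form shows the same pattern: /ɪ/ → [ɪ̃] before /m/ — each time a vowel is nasalised next to a following nasal.
No change occurs in [ʐaɢə] because the vowel at the boundary is adjacent to an oral consonant, not a nasal (/a/ next to /ɢ/).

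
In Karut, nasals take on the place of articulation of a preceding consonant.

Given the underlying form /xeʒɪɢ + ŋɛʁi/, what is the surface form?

[xeʒɪɢɴɛʁi]

/ŋ/ is a voiced velar nasal. The preceding trigger /ɢ/ is uvular, so /ŋ/ must become uvular as well.
Changing only its place to uvular gives [ɴ] — the voiced uvular nasal.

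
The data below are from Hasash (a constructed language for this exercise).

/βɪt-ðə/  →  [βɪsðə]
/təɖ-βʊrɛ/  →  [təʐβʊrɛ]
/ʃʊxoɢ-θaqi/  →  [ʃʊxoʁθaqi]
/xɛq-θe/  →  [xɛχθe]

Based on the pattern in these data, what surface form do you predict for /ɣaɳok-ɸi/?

The data show regressive manner assimilation: /t/ → [s] before /ð/; /ɖ/ → [ʐ] before /β/; /ɢ/ → [ʁ] before /θ/; /q/ → [χ] before /θ/. In each pair only manner changes, matching the following consonant, while place and voice stay constant.
The rule targets /k/ (voiceless velar stop), which sits before the trigger /ɸ/ (fricative).
Changing only its manner to fricative gives [x] — the voiceless velar fricative.

[ɣaɳoxɸi]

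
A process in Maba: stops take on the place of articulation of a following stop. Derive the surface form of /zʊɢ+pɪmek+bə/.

[zʊbpɪmepbə]

/ɢ/ is a voiced uvular stop. The following trigger /p/ is bilabial, so /ɢ/ must become bilabial as well.
Changing only its place to bilabial gives [b] — the voiced bilabial stop.
The same rule applies at the second boundary: /k/ → [p] next to /b/.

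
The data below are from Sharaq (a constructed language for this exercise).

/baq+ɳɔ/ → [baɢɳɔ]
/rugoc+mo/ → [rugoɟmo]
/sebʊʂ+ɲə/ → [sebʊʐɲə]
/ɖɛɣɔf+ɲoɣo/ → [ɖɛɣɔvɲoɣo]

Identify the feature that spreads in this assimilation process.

voicing

The segment that alternates is /q/, which surfaces as [ɢ] when adjacent to /ɳ/.
/q/ is voiceless while /ɳ/ is voiced; the output [ɢ] is voiced, matching the trigger — so the feature that spreads is voicing.
The other alternating forms pattern the same way: /c/ → [ɟ] before /m/ (voiceless → voiced, matching voiced); /ʂ/ → [ʐ] before /ɲ/ (voiceless → voiced, matching voiced); /f/ → [v] before /ɲ/ (voiceless → voiced, matching voiced) — only voicing changes, and always toward the following segment.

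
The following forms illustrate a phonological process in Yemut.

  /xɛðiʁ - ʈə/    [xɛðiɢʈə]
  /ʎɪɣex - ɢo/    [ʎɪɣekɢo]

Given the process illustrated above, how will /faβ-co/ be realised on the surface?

[fabco]

The data show regressive manner assimilation: /ʁ/ → [ɢ] before /ʈ/; /x/ → [k] before /ɢ/. In each pair only manner changes, matching the following consonant, while place and voice stay constant.
/β/ is a voiced bilabial fricative. The following trigger /c/ is a stop, so /β/ must become a stop as well.
Changing only its manner to stop gives [b] — the voiced bilabial stop.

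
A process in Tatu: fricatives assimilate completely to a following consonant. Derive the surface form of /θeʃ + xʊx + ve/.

[θexxʊvve]

/ʃ/ is the segment targeted by the rule; it sits immediately before /x/, so it assimilates completely and surfaces as [x].
The same rule applies at the second boundary: /x/ → [v] next to /v/.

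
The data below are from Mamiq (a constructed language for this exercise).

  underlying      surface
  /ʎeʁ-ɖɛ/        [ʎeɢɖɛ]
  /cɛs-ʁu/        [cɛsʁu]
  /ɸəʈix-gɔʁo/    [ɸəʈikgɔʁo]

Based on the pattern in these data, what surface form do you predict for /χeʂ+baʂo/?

The data show regressive manner assimilation: /ʁ/ → [ɢ] before /ɖ/; /x/ → [k] before /g/. In each pair only manner changes, matching the following consonant, while place and voice stay constant.
No alternation appears in [cɛsʁu]: there the adjacent consonants already agree in manner (/s/ and /ʁ/ are both fricatives), so this form is consistent with the same rule.
/ʂ/ is a voiceless retroflex fricative. The following trigger /b/ is a stop, so /ʂ/ must become a stop as well.
A voiceless retroflex stop is [ʈ], so the surface segment is [ʈ].

[χeʈbaʂo]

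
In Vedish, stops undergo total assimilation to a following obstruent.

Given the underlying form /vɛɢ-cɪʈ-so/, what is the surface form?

/ɢ/ is the segment targeted by the rule; it sits immediately before /c/, so it assimilates completely and surfaces as [c].
The same rule applies at the second boundary: /ʈ/ → [s] next to /s/.

[vɛccɪsso]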